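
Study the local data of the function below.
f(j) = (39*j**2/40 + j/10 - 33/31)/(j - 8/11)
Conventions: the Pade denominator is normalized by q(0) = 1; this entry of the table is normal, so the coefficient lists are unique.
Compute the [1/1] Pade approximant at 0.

The Pade approximant has numerator coefficients [363/248, 122969/135280]; denominator coefficients [1, -8929/13528].

Taylor coefficients needed (expand at 0): a_0 = 363/248, a_1 = 18601/9920, a_2 = 98219/79360.
Write the denominator as Q(j) = 1 + q1*j. Requiring Q*f - P = O(j^3) with deg P <= 1 kills the coefficients of j^2..j^2 in Q*f:
  j^2: a_2 + q1*a_1 = 0, i.e. 98219/79360 + (18601/9920)*q1 = 0.
Solving this linear system: q1 = -8929/13528.
The numerator is Q*f truncated at degree 1: P0 = a_0 = 363/248; P1 = a_1 + q1*a_0 = 122969/135280.


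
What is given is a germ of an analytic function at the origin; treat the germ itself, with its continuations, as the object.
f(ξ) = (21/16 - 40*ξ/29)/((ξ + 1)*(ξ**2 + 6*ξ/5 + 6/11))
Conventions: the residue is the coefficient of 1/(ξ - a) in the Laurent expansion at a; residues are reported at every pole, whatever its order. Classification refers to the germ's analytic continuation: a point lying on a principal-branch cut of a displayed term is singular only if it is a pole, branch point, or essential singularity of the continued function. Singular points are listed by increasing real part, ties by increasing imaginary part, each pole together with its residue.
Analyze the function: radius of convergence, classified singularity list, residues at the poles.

Radius of convergence at 0: (1/11)*sqrt(66).
At -1: a pole of order 1; residue 68695/8816.
At (-3/5) - ((1/55)*sqrt(561))*i: a pole of order 1; residue (-68695/17632) + ((12765/149872)*sqrt(561))*i.
At (-3/5) + ((1/55)*sqrt(561))*i: a pole of order 1; residue (-68695/17632) - ((12765/149872)*sqrt(561))*i.

Denominator factor (ξ + 1): pole of order 1 at -1, modulus 1.
Denominator factor (ξ**2 + 6*ξ/5 + 6/11): discriminant -204/275, complex-conjugate roots (-3/5) + ((1/55)*sqrt(561))*i and (-3/5) - ((1/55)*sqrt(561))*i; poles of order 1, moduli (1/11)*sqrt(66) and (1/11)*sqrt(66).
The radius of convergence is the smallest modulus among the singular points: (1/11)*sqrt(66).
At the order-1 pole -1 set g(ξ) = (ξ - (-1))*f(ξ) = (21/16 - 40*ξ/29)/(ξ**2 + 6*ξ/5 + 6/11).
Simple pole: residue = g(a) at a = -1, which is 68695/8816.
The factor ξ**2 + 6*ξ/5 + 6/11 splits as (ξ - a)(ξ - a') with a = (-3/5) - ((1/55)*sqrt(561))*i, a' = (-3/5) + ((1/55)*sqrt(561))*i. At the order-1 pole a set g(ξ) = (ξ - a)*f(ξ) = [(21/16 - 40*ξ/29)/(ξ + 1)] / (ξ - a').
Simple pole: residue = g(a) at a = (-3/5) - ((1/55)*sqrt(561))*i, which is (-68695/17632) + ((12765/149872)*sqrt(561))*i.
The factor ξ**2 + 6*ξ/5 + 6/11 splits as (ξ - a)(ξ - a') with a = (-3/5) + ((1/55)*sqrt(561))*i, a' = (-3/5) - ((1/55)*sqrt(561))*i. At the order-1 pole a set g(ξ) = (ξ - a)*f(ξ) = [(21/16 - 40*ξ/29)/(ξ + 1)] / (ξ - a').
Simple pole: residue = g(a) at a = (-3/5) + ((1/55)*sqrt(561))*i, which is (-68695/17632) - ((12765/149872)*sqrt(561))*i.
List the singular points by increasing real part (a conjugate pair: the negative imaginary part first).


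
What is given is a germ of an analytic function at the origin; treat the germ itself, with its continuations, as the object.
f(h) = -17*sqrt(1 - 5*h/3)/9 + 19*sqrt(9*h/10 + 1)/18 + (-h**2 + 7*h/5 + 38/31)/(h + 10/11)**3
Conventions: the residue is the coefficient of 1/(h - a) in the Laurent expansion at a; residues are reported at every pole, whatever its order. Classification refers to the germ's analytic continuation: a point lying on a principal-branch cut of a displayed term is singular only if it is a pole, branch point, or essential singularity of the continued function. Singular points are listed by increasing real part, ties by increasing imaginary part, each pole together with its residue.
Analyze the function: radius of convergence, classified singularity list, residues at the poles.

Denominator factor (h + 10/11)^3: pole of order 3 at -10/11, modulus 10/11.
Branch term (19/18)*sqrt(1 - h/(-10/9)): its argument vanishes at h = -10/9, a square-root branch point, modulus 10/9.
Branch term (-17/9)*sqrt(1 - h/(3/5)): its argument vanishes at h = 3/5, a square-root branch point, modulus 3/5.
The radius of convergence is the smallest modulus among the singular points: 3/5.
The branch terms are analytic at -10/11 and contribute nothing to the residue; only the rational part matters.
At the order-3 pole -10/11 set g(h) = (h - (-10/11))^3*(rational part) = -h**2 + 7*h/5 + 38/31.
Order-3 pole: residue = g''(a)/2; g''(-10/11) = -2, so the residue is -1.
List the singular points by increasing real part (a conjugate pair: the negative imaginary part first).

Radius of convergence at 0: 3/5.
At -10/9: an algebraic (square-root) branch point.
At -10/11: a pole of order 3; residue -1.
At 3/5: an algebraic (square-root) branch point.


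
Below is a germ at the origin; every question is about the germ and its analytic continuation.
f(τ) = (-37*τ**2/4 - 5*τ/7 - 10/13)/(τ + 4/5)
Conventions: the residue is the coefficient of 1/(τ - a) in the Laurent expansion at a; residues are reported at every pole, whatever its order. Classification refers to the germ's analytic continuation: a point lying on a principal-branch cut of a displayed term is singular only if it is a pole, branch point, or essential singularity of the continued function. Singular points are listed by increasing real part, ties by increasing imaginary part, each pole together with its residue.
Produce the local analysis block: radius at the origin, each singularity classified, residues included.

Denominator factor (τ + 4/5): pole of order 1 at -4/5, modulus 4/5.
The radius of convergence is the smallest modulus among the singular points: 4/5.
At the order-1 pole -4/5 set g(τ) = (τ - (-4/5))*f(τ) = -37*τ**2/4 - 5*τ/7 - 10/13.
Simple pole: residue = g(a) at a = -4/5, which is -13918/2275.

Radius of convergence at 0: 4/5.
At -4/5: a pole of order 1; residue -13918/2275.


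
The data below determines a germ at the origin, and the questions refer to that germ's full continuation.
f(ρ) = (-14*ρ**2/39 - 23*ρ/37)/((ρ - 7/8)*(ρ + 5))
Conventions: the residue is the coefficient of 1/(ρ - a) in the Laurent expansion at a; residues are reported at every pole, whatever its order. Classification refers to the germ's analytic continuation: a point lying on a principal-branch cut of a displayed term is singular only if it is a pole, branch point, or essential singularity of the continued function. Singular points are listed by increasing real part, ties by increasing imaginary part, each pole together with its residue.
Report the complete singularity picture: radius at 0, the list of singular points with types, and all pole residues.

Denominator factor (ρ + 5): pole of order 1 at -5, modulus 5.
Denominator factor (ρ - 7/8): pole of order 1 at 7/8, modulus 7/8.
The radius of convergence is the smallest modulus among the singular points: 7/8.
At the order-1 pole -5 set g(ρ) = (ρ - (-5))*f(ρ) = (-14*ρ**2/39 - 23*ρ/37)/(ρ - 7/8).
Simple pole: residue = g(a) at a = -5, which is 67720/67821.
At the order-1 pole 7/8 set g(ρ) = (ρ - (7/8))*f(ρ) = (-14*ρ**2/39 - 23*ρ/37)/(ρ + 5).
Simple pole: residue = g(a) at a = 7/8, which is -37807/271284.
List the singular points by increasing real part (a conjugate pair: the negative imaginary part first).

Radius of convergence at 0: 7/8.
At -5: a pole of order 1; residue 67720/67821.
At 7/8: a pole of order 1; residue -37807/271284.


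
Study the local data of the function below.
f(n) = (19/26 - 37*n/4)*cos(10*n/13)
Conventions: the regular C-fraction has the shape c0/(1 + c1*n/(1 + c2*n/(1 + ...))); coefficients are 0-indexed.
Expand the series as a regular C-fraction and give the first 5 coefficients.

Taylor coefficients (expand at 0): a_0 = 19/26, a_1 = -37/4, a_2 = -475/2197, a_3 = 925/338, a_4 = 11875/1113879.
c0 = a_0 = 19/26. Peel one level at a time: if S = 1 + c*n/S' with S'(0) = 1, then c is the n-coefficient of S and S' = c*n/(S - 1).
S_1 = c0/f = 1 + (481/38)*n + (39172209/244036)*n^2 + ...; c1 = 481/38.
S_2 = c1*n/(S_1 - 1) = 1 + (-39172209/3088982)*n + (1958610450/6607901521)*n^2 + ...; c2 = -39172209/3088982.
S_3 = c2*n/(S_2 - 1) = 1 + (1900/81289)*n + (-9025000/19860309963)*n^2 + ...; c3 = 1900/81289.
S_4 = c3*n/(S_3 - 1) = 1 + (2284750/117516627)*n + ...; c4 = 2284750/117516627.

The regular C-fraction coefficients are [19/26, 481/38, -39172209/3088982, 1900/81289, 2284750/117516627].


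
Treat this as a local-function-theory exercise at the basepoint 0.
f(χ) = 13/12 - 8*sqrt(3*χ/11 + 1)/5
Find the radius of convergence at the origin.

The radius of convergence is 11/3.

Branch term (-8/5)*sqrt(1 - χ/(-11/3)): its argument vanishes at χ = -11/3, a square-root branch point, modulus 11/3.
The radius of convergence is the smallest modulus among the singular points: 11/3.


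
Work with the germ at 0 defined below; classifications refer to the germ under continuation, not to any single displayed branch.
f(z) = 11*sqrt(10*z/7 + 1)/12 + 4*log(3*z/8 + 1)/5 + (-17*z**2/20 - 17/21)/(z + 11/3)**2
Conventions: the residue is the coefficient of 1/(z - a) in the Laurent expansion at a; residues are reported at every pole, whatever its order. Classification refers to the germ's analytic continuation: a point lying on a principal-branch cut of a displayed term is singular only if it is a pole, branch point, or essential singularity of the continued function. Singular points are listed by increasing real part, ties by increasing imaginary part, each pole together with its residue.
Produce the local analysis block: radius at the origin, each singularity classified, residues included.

Denominator factor (z + 11/3)^2: pole of order 2 at -11/3, modulus 11/3.
Branch term (11/12)*sqrt(1 - z/(-7/10)): its argument vanishes at z = -7/10, a square-root branch point, modulus 7/10.
Branch term (4/5)*log(1 - z/(-8/3)): its argument vanishes at z = -8/3, a logarithmic branch point, modulus 8/3.
The radius of convergence is the smallest modulus among the singular points: 7/10.
The branch terms are analytic at -11/3 and contribute nothing to the residue; only the rational part matters.
At the order-2 pole -11/3 set g(z) = (z - (-11/3))^2*(rational part) = -17*z**2/20 - 17/21.
Order-2 pole: residue = g'(a); g'(-11/3) = 187/30, so the residue is 187/30.
List the singular points by increasing real part (a conjugate pair: the negative imaginary part first).

Radius of convergence at 0: 7/10.
At -11/3: a pole of order 2; residue 187/30.
At -8/3: a logarithmic branch point.
At -7/10: an algebraic (square-root) branch point.


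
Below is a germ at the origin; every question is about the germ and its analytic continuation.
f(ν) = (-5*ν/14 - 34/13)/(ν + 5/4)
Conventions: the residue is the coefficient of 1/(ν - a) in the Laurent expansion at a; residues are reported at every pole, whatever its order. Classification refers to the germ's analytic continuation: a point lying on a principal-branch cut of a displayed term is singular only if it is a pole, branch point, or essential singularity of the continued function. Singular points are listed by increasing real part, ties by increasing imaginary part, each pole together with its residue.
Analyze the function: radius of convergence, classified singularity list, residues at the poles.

Denominator factor (ν + 5/4): pole of order 1 at -5/4, modulus 5/4.
The radius of convergence is the smallest modulus among the singular points: 5/4.
At the order-1 pole -5/4 set g(ν) = (ν - (-5/4))*f(ν) = -5*ν/14 - 34/13.
Simple pole: residue = g(a) at a = -5/4, which is -1579/728.

Radius of convergence at 0: 5/4.
At -5/4: a pole of order 1; residue -1579/728.


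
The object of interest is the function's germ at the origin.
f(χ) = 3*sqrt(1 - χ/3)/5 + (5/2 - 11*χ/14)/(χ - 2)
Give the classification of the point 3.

The point is an algebraic (square-root) branch point.

The term (3/5)*sqrt(1 - χ/(3)) has argument 1 - 3/(3) = 0 at 3: a square-root (algebraic, two-sheeted) branch point; the remaining terms are analytic or single-valued there.


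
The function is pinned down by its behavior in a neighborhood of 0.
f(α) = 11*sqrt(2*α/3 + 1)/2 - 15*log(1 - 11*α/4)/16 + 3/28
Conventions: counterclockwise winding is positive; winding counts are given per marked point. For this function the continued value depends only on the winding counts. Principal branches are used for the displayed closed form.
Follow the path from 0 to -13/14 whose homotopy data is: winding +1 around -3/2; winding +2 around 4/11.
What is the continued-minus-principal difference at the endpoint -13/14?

The rational part is single-valued and drops out of the difference; each branch term changes only by its own monodromy.
(-15/16)*log(1 - α/(4/11)): each positive loop around 4/11 adds 2*pi*i to the log, so winding +2 contributes (-15/16)*(2)*2*pi*i = -(15/4)*pi*i.
(11/2)*sqrt(1 - α/(-3/2)): winding +1 is odd, the square root flips sign, contributing -2*(11/2)*sqrt(1 - (-13/14)/(-3/2)) = -2*(11/2)*sqrt(8/21) = -(22/21)*sqrt(42).
Summing the contributions at α = -13/14 gives (-(22/21)*sqrt(42)) - ((15/4)*pi)*i.

Continued minus principal equals (-(22/21)*sqrt(42)) - ((15/4)*pi)*i.


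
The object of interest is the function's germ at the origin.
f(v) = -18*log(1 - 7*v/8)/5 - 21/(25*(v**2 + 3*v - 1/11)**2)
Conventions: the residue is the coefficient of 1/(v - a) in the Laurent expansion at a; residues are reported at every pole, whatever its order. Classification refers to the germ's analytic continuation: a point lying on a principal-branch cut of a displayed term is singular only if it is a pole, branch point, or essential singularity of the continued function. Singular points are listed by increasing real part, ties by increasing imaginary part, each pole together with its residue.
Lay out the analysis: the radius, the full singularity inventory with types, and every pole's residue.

Denominator factor (v**2 + 3*v - 1/11)^2: discriminant 103/11, real irrational roots -3/2 + (1/22)*sqrt(1133) and -3/2 - (1/22)*sqrt(1133); poles of order 2, moduli -3/2 + (1/22)*sqrt(1133) and 3/2 + (1/22)*sqrt(1133).
Branch term (-18/5)*log(1 - v/(8/7)): its argument vanishes at v = 8/7, a logarithmic branch point, modulus 8/7.
The radius of convergence is the smallest modulus among the singular points: -3/2 + (1/22)*sqrt(1133).
The branch term is analytic at -3/2 - (1/22)*sqrt(1133) and contributes nothing to the residue; only the rational part matters.
The factor v**2 + 3*v - 1/11 splits as (v - a)(v - a') with a = -3/2 - (1/22)*sqrt(1133), a' = -3/2 + (1/22)*sqrt(1133). At the order-2 pole a set g(v) = (v - a)^2*(rational part) = [-21/25] / (v - a')^2.
Order-2 pole: residue = g'(a); g'(-3/2 - (1/22)*sqrt(1133)) = -(462/265225)*sqrt(1133), so the residue is -(462/265225)*sqrt(1133).
The branch term is analytic at -3/2 + (1/22)*sqrt(1133) and contributes nothing to the residue; only the rational part matters.
The factor v**2 + 3*v - 1/11 splits as (v - a)(v - a') with a = -3/2 + (1/22)*sqrt(1133), a' = -3/2 - (1/22)*sqrt(1133). At the order-2 pole a set g(v) = (v - a)^2*(rational part) = [-21/25] / (v - a')^2.
Order-2 pole: residue = g'(a); g'(-3/2 + (1/22)*sqrt(1133)) = (462/265225)*sqrt(1133), so the residue is (462/265225)*sqrt(1133).
List the singular points by increasing real part (a conjugate pair: the negative imaginary part first).

Radius of convergence at 0: -3/2 + (1/22)*sqrt(1133).
At -3/2 - (1/22)*sqrt(1133): a pole of order 2; residue -(462/265225)*sqrt(1133).
At -3/2 + (1/22)*sqrt(1133): a pole of order 2; residue (462/265225)*sqrt(1133).
At 8/7: a logarithmic branch point.


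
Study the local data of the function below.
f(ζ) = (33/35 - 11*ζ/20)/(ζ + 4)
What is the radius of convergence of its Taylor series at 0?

The radius of convergence is 4.

Denominator factor (ζ + 4): pole of order 1 at -4, modulus 4.
The radius of convergence is the smallest modulus among the singular points: 4.


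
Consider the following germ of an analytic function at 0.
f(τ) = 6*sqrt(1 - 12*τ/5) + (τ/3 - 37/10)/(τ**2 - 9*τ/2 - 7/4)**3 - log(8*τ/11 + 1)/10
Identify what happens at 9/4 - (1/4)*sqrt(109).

The denominator factor τ**2 - 9*τ/2 - 7/4 vanishes at 9/4 - (1/4)*sqrt(109) and appears to the power 3; the numerator there equals -59/20 - (1/12)*sqrt(109), nonzero, and no other factor vanishes.
The branch terms are analytic at this point.
Hence a pole whose order is the multiplicity, 3.

The point is a pole of order 3.


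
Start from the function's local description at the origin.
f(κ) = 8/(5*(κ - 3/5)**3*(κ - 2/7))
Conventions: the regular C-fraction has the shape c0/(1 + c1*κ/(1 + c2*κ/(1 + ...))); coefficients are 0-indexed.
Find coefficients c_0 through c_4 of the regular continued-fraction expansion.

The regular C-fraction coefficients are [700/27, -17/2, 155/51, -8210/4743, 143480/229059].

Taylor coefficients (expand at 0): a_0 = 700/27, a_1 = 5950/27, a_2 = 97475/81, a_3 = 7890925/1458, a_4 = 21328825/972.
c0 = a_0 = 700/27. Peel one level at a time: if S = 1 + c*κ/S' with S'(0) = 1, then c is the κ-coefficient of S and S' = c*κ/(S - 1).
S_1 = c0/f = 1 + (-17/2)*κ + (155/6)*κ^2 + ...; c1 = -17/2.
S_2 = c1*κ/(S_1 - 1) = 1 + (155/51)*κ + (41050/7803)*κ^2 + ...; c2 = 155/51.
S_3 = c2*κ/(S_2 - 1) = 1 + (-8210/4743)*κ + (84400/77841)*κ^2 + ...; c3 = -8210/4743.
S_4 = c3*κ/(S_3 - 1) = 1 + (143480/229059)*κ + ...; c4 = 143480/229059.


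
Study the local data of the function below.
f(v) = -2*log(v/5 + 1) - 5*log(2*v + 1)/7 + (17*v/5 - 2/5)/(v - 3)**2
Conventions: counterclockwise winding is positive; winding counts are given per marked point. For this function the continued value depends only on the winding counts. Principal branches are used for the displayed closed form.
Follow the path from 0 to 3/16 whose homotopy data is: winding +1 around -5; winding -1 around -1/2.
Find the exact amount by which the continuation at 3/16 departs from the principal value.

The rational part is single-valued and drops out of the difference; each branch term changes only by its own monodromy.
(-5/7)*log(1 - v/(-1/2)): each positive loop around -1/2 adds 2*pi*i to the log, so winding -1 contributes (-5/7)*(-1)*2*pi*i = (10/7)*pi*i.
(-2)*log(1 - v/(-5)): each positive loop around -5 adds 2*pi*i to the log, so winding +1 contributes (-2)*(1)*2*pi*i = -(4)*pi*i.
Summing the contributions at v = 3/16 gives -(18/7)*pi*i.

Continued minus principal equals -(18/7)*pi*i.


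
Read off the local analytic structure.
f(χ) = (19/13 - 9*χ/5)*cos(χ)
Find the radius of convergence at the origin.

The factor cos(χ) is entire and contributes no finite singular point.
The polynomial part has no poles.
No finite singular points: the Taylor series at 0 converges everywhere.

The radius of convergence is infinite.


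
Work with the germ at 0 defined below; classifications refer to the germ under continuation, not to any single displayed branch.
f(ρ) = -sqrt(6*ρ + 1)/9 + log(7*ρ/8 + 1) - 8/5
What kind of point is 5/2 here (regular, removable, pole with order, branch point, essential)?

The point is a regular point.

There is no denominator, hence no pole anywhere.
Branch term log(1 - ρ/(-8/7)): argument at 5/2 is 51/16, nonzero, so 5/2 is not its branch point (a point on a principal cut is still regular for the continued germ).
Branch term sqrt(1 - ρ/(-1/6)): argument at 5/2 is 16, nonzero, so 5/2 is not its branch point (a point on a principal cut is still regular for the continued germ).
So the germ continues analytically to 5/2.


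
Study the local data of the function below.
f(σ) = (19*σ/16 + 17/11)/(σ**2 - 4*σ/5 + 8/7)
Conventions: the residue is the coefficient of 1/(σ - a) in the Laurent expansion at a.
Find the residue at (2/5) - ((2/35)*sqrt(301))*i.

The residue is (19/32) + ((889/15136)*sqrt(301))*i.

The factor σ**2 - 4*σ/5 + 8/7 splits as (σ - a)(σ - a') with a = (2/5) - ((2/35)*sqrt(301))*i, a' = (2/5) + ((2/35)*sqrt(301))*i. At the order-1 pole a set g(σ) = (σ - a)*f(σ) = [19*σ/16 + 17/11] / (σ - a').
Simple pole: residue = g(a) at a = (2/5) - ((2/35)*sqrt(301))*i, which is (19/32) + ((889/15136)*sqrt(301))*i.


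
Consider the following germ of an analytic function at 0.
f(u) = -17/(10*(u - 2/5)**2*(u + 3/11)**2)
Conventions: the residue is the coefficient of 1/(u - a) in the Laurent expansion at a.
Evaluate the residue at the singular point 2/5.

At the order-2 pole 2/5 set g(u) = (u - (2/5))^2*f(u) = -17/(10*(u + 3/11)**2).
Order-2 pole: residue = g'(a); g'(2/5) = 565675/50653, so the residue is 565675/50653.

The residue is 565675/50653.


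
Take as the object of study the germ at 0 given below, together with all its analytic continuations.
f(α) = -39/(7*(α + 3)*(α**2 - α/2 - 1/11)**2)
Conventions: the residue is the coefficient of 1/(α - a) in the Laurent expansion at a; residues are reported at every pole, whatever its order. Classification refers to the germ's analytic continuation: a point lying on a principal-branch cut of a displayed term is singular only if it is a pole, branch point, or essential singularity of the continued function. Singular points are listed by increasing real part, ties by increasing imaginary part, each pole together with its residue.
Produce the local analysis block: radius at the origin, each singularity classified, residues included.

Radius of convergence at 0: -1/4 + (3/44)*sqrt(33).
At -3: a pole of order 1; residue -18876/367087.
At 1/4 - (3/44)*sqrt(33): a pole of order 2; residue 9438/367087 - (5194046/4247721)*sqrt(33).
At 1/4 + (3/44)*sqrt(33): a pole of order 2; residue 9438/367087 + (5194046/4247721)*sqrt(33).

Denominator factor (α**2 - α/2 - 1/11)^2: discriminant 27/44, real irrational roots 1/4 + (3/44)*sqrt(33) and 1/4 - (3/44)*sqrt(33); poles of order 2, moduli 1/4 + (3/44)*sqrt(33) and -1/4 + (3/44)*sqrt(33).
Denominator factor (α + 3): pole of order 1 at -3, modulus 3.
The radius of convergence is the smallest modulus among the singular points: -1/4 + (3/44)*sqrt(33).
At the order-1 pole -3 set g(α) = (α - (-3))*f(α) = -39/(7*(α**2 - α/2 - 1/11)**2).
Simple pole: residue = g(a) at a = -3, which is -18876/367087.
The factor α**2 - α/2 - 1/11 splits as (α - a)(α - a') with a = 1/4 - (3/44)*sqrt(33), a' = 1/4 + (3/44)*sqrt(33). At the order-2 pole a set g(α) = (α - a)^2*f(α) = [-39/(7*(α + 3))] / (α - a')^2.
Order-2 pole: residue = g'(a); g'(1/4 - (3/44)*sqrt(33)) = 9438/367087 - (5194046/4247721)*sqrt(33), so the residue is 9438/367087 - (5194046/4247721)*sqrt(33).
The factor α**2 - α/2 - 1/11 splits as (α - a)(α - a') with a = 1/4 + (3/44)*sqrt(33), a' = 1/4 - (3/44)*sqrt(33). At the order-2 pole a set g(α) = (α - a)^2*f(α) = [-39/(7*(α + 3))] / (α - a')^2.
Order-2 pole: residue = g'(a); g'(1/4 + (3/44)*sqrt(33)) = 9438/367087 + (5194046/4247721)*sqrt(33), so the residue is 9438/367087 + (5194046/4247721)*sqrt(33).
List the singular points by increasing real part (a conjugate pair: the negative imaginary part first).


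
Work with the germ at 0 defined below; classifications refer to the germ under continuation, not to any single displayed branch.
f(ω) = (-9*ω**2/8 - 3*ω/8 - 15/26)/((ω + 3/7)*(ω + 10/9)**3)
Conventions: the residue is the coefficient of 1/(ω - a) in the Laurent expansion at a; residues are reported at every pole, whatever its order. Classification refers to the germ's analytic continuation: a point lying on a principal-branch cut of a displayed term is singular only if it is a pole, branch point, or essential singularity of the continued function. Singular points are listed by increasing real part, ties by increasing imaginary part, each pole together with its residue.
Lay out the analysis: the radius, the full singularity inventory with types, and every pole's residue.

Radius of convergence at 0: 3/7.
At -10/9: a pole of order 3; residue 8098461/4134364.
At -3/7: a pole of order 1; residue -8098461/4134364.

Denominator factor (ω + 10/9)^3: pole of order 3 at -10/9, modulus 10/9.
Denominator factor (ω + 3/7): pole of order 1 at -3/7, modulus 3/7.
The radius of convergence is the smallest modulus among the singular points: 3/7.
At the order-3 pole -10/9 set g(ω) = (ω - (-10/9))^3*f(ω) = (-9*ω**2/8 - 3*ω/8 - 15/26)/(ω + 3/7).
Order-3 pole: residue = g''(a)/2; g''(-10/9) = 8098461/2067182, so the residue is 8098461/4134364.
At the order-1 pole -3/7 set g(ω) = (ω - (-3/7))*f(ω) = (-9*ω**2/8 - 3*ω/8 - 15/26)/(ω + 10/9)**3.
Simple pole: residue = g(a) at a = -3/7, which is -8098461/4134364.
List the singular points by increasing real part (a conjugate pair: the negative imaginary part first).


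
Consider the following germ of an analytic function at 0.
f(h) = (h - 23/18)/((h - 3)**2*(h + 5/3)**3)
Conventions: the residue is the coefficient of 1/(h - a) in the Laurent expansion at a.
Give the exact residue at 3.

At the order-2 pole 3 set g(h) = (h - (3))^2*f(h) = (h - 23/18)/(h + 5/3)**3.
Order-2 pole: residue = g'(a); g'(3) = -81/76832, so the residue is -81/76832.

The residue is -81/76832.


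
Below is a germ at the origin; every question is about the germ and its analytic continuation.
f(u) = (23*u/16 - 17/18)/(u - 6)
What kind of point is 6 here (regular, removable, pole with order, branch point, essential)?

The denominator factor u - 6 vanishes at 6 and appears to the power 1; the numerator there equals 553/72, nonzero, and no other factor vanishes.
Hence a pole whose order is the multiplicity, 1.

The point is a pole of order 1.


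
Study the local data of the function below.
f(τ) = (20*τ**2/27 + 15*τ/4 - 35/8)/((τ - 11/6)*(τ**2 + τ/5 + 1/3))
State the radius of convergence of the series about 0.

The radius of convergence is (1/3)*sqrt(3).

Denominator factor (τ**2 + τ/5 + 1/3): discriminant -97/75, complex-conjugate roots (-1/10) + ((1/30)*sqrt(291))*i and (-1/10) - ((1/30)*sqrt(291))*i; poles of order 1, moduli (1/3)*sqrt(3) and (1/3)*sqrt(3).
Denominator factor (τ - 11/6): pole of order 1 at 11/6, modulus 11/6.
The radius of convergence is the smallest modulus among the singular points: (1/3)*sqrt(3).


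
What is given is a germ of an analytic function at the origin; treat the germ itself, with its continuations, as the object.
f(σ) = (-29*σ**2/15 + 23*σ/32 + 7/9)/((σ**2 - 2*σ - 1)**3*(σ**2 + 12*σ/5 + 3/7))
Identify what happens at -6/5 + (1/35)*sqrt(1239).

The point is a pole of order 1.

The denominator factor σ**2 + 12*σ/5 + 3/7 vanishes at -6/5 + (1/35)*sqrt(1239) and appears to the power 1; the numerator there equals -607843/126000 + (4287/28000)*sqrt(1239), nonzero, and no other factor vanishes.
Hence a pole whose order is the multiplicity, 1.


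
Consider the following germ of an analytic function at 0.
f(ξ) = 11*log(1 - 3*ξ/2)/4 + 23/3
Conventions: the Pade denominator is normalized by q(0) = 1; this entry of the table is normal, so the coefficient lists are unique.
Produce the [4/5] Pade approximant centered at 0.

Taylor coefficients needed (expand at 0): a_0 = 23/3, a_1 = -33/8, a_2 = -99/32, a_3 = -99/32, a_4 = -891/256, a_5 = -2673/640, a_6 = -2673/512, a_7 = -24057/3584, a_8 = -72171/8192, a_9 = -24057/2048.
Write the denominator as Q(ξ) = 1 + q1*ξ + q2*ξ^2 + q3*ξ^3 + q4*ξ^4 + q5*ξ^5. Requiring Q*f - P = O(ξ^10) with deg P <= 4 kills the coefficients of ξ^5..ξ^9 in Q*f:
  ξ^5: a_5 + q1*a_4 + q2*a_3 + q3*a_2 + q4*a_1 + q5*a_0 = 0, i.e. -2673/640 + (-891/256)*q1 + (-99/32)*q2 + (-99/32)*q3 + (-33/8)*q4 + (23/3)*q5 = 0.
  ξ^6: a_6 + q1*a_5 + q2*a_4 + q3*a_3 + q4*a_2 + q5*a_1 = 0, i.e. -2673/512 + (-2673/640)*q1 + (-891/256)*q2 + (-99/32)*q3 + (-99/32)*q4 + (-33/8)*q5 = 0.
  ξ^7: a_7 + q1*a_6 + q2*a_5 + q3*a_4 + q4*a_3 + q5*a_2 = 0, i.e. -24057/3584 + (-2673/512)*q1 + (-2673/640)*q2 + (-891/256)*q3 + (-99/32)*q4 + (-99/32)*q5 = 0.
  ξ^8: a_8 + q1*a_7 + q2*a_6 + q3*a_5 + q4*a_4 + q5*a_3 = 0, i.e. -72171/8192 + (-24057/3584)*q1 + (-2673/512)*q2 + (-2673/640)*q3 + (-891/256)*q4 + (-99/32)*q5 = 0.
  ξ^9: a_9 + q1*a_8 + q2*a_7 + q3*a_6 + q4*a_5 + q5*a_4 = 0, i.e. -24057/2048 + (-72171/8192)*q1 + (-24057/3584)*q2 + (-2673/512)*q3 + (-2673/640)*q4 + (-891/256)*q5 = 0.
Solving this linear system: q1 = -1519/459, q2 = 2251/612, q3 = -183/119, q4 = 677/3808, q5 = 33/19040.
The numerator is Q*f truncated at degree 4: P0 = a_0 = 23/3; P1 = a_1 + q1*a_0 = -324937/11016; P2 = a_2 + q1*a_1 + q2*a_0 = 569251/14688; P3 = a_3 + q1*a_2 + q2*a_1 + q3*a_0 = -75465/3808; P4 = a_4 + q1*a_3 + q2*a_2 + q3*a_1 + q4*a_0 = 13427/4352.

The Pade approximant has numerator coefficients [23/3, -324937/11016, 569251/14688, -75465/3808, 13427/4352]; denominator coefficients [1, -1519/459, 2251/612, -183/119, 677/3808, 33/19040].


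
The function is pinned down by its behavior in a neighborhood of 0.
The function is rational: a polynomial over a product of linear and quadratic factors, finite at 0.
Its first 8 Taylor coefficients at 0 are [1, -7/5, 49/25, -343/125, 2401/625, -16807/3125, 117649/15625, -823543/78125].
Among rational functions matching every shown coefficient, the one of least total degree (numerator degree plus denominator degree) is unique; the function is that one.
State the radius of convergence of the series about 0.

No rational of total degree below 1 reproduces all 8 coefficients; solving the [0/1] Pade equations on them gives f(h) = 5/(7*(h + 5/7)), whose expansion matches every shown term.
Denominator factor (h + 5/7): pole of order 1 at -5/7, modulus 5/7.
The radius of convergence is the smallest modulus among the singular points: 5/7.

The radius of convergence is 5/7.


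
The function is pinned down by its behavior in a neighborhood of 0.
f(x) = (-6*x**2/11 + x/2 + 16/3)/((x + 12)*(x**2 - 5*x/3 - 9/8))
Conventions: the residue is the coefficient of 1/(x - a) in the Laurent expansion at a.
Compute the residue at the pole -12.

At the order-1 pole -12 set g(x) = (x - (-12))*f(x) = (-6*x**2/11 + x/2 + 16/3)/(x**2 - 5*x/3 - 9/8).
Simple pole: residue = g(a) at a = -12, which is -20912/42999.

The residue is -20912/42999.


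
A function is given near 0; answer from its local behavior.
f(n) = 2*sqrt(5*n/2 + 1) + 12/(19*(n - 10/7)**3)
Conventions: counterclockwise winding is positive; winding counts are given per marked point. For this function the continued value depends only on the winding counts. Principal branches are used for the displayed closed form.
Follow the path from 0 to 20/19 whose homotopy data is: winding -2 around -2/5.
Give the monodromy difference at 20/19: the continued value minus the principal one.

Continued minus principal equals 0.

The rational part is single-valued and drops out of the difference; each branch term changes only by its own monodromy.
(2)*sqrt(1 - n/(-2/5)): winding -2 is even, the square root returns to the same sheet, contribution 0.
Summing the contributions at n = 20/19 gives 0.


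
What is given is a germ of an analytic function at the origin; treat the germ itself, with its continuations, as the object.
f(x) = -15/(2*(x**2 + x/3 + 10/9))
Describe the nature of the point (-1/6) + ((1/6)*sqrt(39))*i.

The point is a pole of order 1.

The denominator factor x**2 + x/3 + 10/9 vanishes at (-1/6) + ((1/6)*sqrt(39))*i and appears to the power 1; the numerator there equals -15/2, nonzero, and no other factor vanishes.
Hence a pole whose order is the multiplicity, 1.


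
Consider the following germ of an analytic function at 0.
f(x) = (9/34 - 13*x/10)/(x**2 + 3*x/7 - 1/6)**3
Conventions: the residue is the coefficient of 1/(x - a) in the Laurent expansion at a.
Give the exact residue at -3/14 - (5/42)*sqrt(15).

The factor x**2 + 3*x/7 - 1/6 splits as (x - a)(x - a') with a = -3/14 - (5/42)*sqrt(15), a' = -3/14 + (5/42)*sqrt(15). At the order-3 pole a set g(x) = (x - a)^3*f(x) = [9/34 - 13*x/10] / (x - a')^3.
Order-3 pole: residue = g''(a)/2; g''(-3/14 - (5/42)*sqrt(15)) = -(83821311/33203125)*sqrt(15), so the residue is -(83821311/66406250)*sqrt(15).

The residue is -(83821311/66406250)*sqrt(15).


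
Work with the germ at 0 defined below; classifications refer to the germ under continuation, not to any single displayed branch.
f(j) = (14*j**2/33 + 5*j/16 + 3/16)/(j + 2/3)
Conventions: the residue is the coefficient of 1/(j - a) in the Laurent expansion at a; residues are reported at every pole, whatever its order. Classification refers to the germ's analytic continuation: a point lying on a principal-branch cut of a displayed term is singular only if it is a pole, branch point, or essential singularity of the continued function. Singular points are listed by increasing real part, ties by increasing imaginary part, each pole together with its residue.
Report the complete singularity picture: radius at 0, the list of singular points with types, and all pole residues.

Denominator factor (j + 2/3): pole of order 1 at -2/3, modulus 2/3.
The radius of convergence is the smallest modulus among the singular points: 2/3.
At the order-1 pole -2/3 set g(j) = (j - (-2/3))*f(j) = 14*j**2/33 + 5*j/16 + 3/16.
Simple pole: residue = g(a) at a = -2/3, which is 797/4752.

Radius of convergence at 0: 2/3.
At -2/3: a pole of order 1; residue 797/4752.


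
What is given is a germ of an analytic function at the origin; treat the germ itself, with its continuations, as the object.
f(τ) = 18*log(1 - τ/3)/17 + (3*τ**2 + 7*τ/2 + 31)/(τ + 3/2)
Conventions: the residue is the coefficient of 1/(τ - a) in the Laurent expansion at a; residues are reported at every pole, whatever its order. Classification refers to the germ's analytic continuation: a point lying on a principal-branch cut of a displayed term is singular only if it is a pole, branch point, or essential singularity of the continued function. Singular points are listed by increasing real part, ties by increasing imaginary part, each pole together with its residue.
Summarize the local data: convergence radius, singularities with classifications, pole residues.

Radius of convergence at 0: 3/2.
At -3/2: a pole of order 1; residue 65/2.
At 3: a logarithmic branch point.

Denominator factor (τ + 3/2): pole of order 1 at -3/2, modulus 3/2.
Branch term (18/17)*log(1 - τ/(3)): its argument vanishes at τ = 3, a logarithmic branch point, modulus 3.
The radius of convergence is the smallest modulus among the singular points: 3/2.
The branch term is analytic at -3/2 and contributes nothing to the residue; only the rational part matters.
At the order-1 pole -3/2 set g(τ) = (τ - (-3/2))*(rational part) = 3*τ**2 + 7*τ/2 + 31.
Simple pole: residue = g(a) at a = -3/2, which is 65/2.
List the singular points by increasing real part (a conjugate pair: the negative imaginary part first).


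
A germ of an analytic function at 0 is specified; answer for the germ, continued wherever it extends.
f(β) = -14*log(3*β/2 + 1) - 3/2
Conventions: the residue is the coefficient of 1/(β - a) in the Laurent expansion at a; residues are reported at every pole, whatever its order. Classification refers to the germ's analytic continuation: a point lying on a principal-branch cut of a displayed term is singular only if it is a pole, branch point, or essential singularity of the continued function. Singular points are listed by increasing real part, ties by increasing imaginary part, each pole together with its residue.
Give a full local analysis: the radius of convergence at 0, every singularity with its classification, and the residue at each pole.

Branch term (-14)*log(1 - β/(-2/3)): its argument vanishes at β = -2/3, a logarithmic branch point, modulus 2/3.
The radius of convergence is the smallest modulus among the singular points: 2/3.

Radius of convergence at 0: 2/3.
At -2/3: a logarithmic branch point.


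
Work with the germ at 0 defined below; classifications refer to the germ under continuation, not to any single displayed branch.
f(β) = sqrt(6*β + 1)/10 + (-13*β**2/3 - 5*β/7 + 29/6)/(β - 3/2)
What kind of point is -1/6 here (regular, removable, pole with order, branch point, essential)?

The term (1/10)*sqrt(1 - β/(-1/6)) has argument 1 - -1/6/(-1/6) = 0 at -1/6: a square-root (algebraic, two-sheeted) branch point; the remaining terms are analytic or single-valued there.

The point is an algebraic (square-root) branch point.


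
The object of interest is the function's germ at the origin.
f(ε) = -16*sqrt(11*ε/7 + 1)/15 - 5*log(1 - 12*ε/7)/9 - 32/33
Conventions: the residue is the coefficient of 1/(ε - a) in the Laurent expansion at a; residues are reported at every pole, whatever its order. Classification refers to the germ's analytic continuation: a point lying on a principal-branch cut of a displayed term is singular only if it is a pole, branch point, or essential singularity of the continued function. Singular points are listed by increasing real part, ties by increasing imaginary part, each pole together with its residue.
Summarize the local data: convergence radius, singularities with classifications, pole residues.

Branch term (-5/9)*log(1 - ε/(7/12)): its argument vanishes at ε = 7/12, a logarithmic branch point, modulus 7/12.
Branch term (-16/15)*sqrt(1 - ε/(-7/11)): its argument vanishes at ε = -7/11, a square-root branch point, modulus 7/11.
The radius of convergence is the smallest modulus among the singular points: 7/12.
List the singular points by increasing real part (a conjugate pair: the negative imaginary part first).

Radius of convergence at 0: 7/12.
At -7/11: an algebraic (square-root) branch point.
At 7/12: a logarithmic branch point.


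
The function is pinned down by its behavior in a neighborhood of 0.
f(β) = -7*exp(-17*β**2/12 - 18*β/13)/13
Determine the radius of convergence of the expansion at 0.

The radius of convergence is infinite.

The factor exp(-17*β**2/12 - 18*β/13) is entire and contributes no finite singular point.
The polynomial part has no poles.
No finite singular points: the Taylor series at 0 converges everywhere.


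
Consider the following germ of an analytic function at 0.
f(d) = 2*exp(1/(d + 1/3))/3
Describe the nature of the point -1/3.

The point is an essential singularity.

The exponent 1/(d - (-1/3)) has a pole at -1/3, so exp(1/(d - (-1/3))) takes every nonzero value near it: an essential singularity (not a pole of any order).


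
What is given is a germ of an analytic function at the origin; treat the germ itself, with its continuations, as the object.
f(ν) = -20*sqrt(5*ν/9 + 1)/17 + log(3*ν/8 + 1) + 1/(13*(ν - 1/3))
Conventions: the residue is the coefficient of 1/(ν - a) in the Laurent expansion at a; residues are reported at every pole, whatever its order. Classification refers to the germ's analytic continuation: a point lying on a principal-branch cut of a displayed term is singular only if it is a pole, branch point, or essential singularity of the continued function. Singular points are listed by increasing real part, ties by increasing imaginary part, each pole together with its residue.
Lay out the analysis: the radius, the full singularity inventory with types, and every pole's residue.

Radius of convergence at 0: 1/3.
At -8/3: a logarithmic branch point.
At -9/5: an algebraic (square-root) branch point.
At 1/3: a pole of order 1; residue 1/13.

Denominator factor (ν - 1/3): pole of order 1 at 1/3, modulus 1/3.
Branch term (-20/17)*sqrt(1 - ν/(-9/5)): its argument vanishes at ν = -9/5, a square-root branch point, modulus 9/5.
Branch term (1)*log(1 - ν/(-8/3)): its argument vanishes at ν = -8/3, a logarithmic branch point, modulus 8/3.
The radius of convergence is the smallest modulus among the singular points: 1/3.
The branch terms are analytic at 1/3 and contribute nothing to the residue; only the rational part matters.
At the order-1 pole 1/3 set g(ν) = (ν - (1/3))*(rational part) = 1/13.
Simple pole: residue = g(a) at a = 1/3, which is 1/13.
List the singular points by increasing real part (a conjugate pair: the negative imaginary part first).


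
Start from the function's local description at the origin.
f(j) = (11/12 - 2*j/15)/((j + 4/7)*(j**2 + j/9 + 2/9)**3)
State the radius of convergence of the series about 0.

The radius of convergence is (1/3)*sqrt(2).

Denominator factor (j**2 + j/9 + 2/9)^3: discriminant -71/81, complex-conjugate roots (-1/18) + ((1/18)*sqrt(71))*i and (-1/18) - ((1/18)*sqrt(71))*i; poles of order 3, moduli (1/3)*sqrt(2) and (1/3)*sqrt(2).
Denominator factor (j + 4/7): pole of order 1 at -4/7, modulus 4/7.
The radius of convergence is the smallest modulus among the singular points: (1/3)*sqrt(2).
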